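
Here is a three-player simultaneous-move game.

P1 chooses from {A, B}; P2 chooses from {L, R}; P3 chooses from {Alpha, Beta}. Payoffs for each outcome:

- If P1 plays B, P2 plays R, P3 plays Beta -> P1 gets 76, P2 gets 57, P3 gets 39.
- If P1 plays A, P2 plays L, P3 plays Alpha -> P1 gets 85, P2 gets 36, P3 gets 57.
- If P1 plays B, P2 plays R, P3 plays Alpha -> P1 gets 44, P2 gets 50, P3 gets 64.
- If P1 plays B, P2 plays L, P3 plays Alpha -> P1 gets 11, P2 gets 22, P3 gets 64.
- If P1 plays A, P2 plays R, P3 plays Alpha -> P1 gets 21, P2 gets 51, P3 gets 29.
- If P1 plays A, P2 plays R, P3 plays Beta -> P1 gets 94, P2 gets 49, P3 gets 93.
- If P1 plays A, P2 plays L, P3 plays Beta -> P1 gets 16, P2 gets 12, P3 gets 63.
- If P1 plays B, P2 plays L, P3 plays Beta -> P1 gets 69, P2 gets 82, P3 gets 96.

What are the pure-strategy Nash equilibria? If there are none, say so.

(A, R, Beta); (B, L, Beta); (B, R, Alpha)

Check each profile: it is a Nash equilibrium iff no player can strictly gain by switching unilaterally.
(A, L, Alpha): P2 can switch to R (36 → 51). Not NE.
(A, L, Beta): P1 can switch to B (16 → 69). Not NE.
(A, R, Alpha): P1 can switch to B (21 → 44). Not NE.
(A, R, Beta): P1 gets 94, best alternative 76; P2 gets 49, best alternative 12; P3 gets 93, best alternative 29. No profitable deviation — NE.
(B, L, Alpha): P1 can switch to A (11 → 85). Not NE.
(B, L, Beta): P1 gets 69, best alternative 16; P2 gets 82, best alternative 57; P3 gets 96, best alternative 64. No profitable deviation — NE.
(B, R, Alpha): P1 gets 44, best alternative 21; P2 gets 50, best alternative 22; P3 gets 64, best alternative 39. No profitable deviation — NE.
(B, R, Beta): P1 can switch to A (76 → 94). Not NE.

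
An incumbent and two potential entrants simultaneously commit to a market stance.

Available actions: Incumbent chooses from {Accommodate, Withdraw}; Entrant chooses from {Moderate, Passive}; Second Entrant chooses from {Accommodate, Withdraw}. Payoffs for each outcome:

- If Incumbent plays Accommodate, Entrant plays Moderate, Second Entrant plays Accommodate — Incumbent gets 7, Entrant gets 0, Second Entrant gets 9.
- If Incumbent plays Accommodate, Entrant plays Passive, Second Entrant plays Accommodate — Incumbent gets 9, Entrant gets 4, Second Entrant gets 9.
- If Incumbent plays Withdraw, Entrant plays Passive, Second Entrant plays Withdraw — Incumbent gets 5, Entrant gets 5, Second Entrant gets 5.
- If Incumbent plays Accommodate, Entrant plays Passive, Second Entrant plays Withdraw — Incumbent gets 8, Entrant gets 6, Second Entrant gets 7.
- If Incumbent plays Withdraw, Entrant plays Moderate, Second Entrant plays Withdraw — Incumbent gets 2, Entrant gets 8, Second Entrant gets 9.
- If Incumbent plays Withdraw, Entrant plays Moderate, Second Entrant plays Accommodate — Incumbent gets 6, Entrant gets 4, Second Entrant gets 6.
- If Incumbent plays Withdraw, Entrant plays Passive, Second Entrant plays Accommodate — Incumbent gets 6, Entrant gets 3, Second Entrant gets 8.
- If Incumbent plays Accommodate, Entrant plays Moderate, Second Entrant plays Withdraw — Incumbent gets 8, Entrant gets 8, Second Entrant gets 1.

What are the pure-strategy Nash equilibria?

(Accommodate, Moderate, Accommodate): Entrant can switch to Passive (0 → 4). Not NE.
(Accommodate, Moderate, Withdraw): Second Entrant can switch to Accommodate (1 → 9). Not NE.
(Accommodate, Passive, Accommodate): Incumbent gets 9, best alternative 6; Entrant gets 4, best alternative 0; Second Entrant gets 9, best alternative 7. No profitable deviation — NE.
(Accommodate, Passive, Withdraw): Entrant can switch to Moderate (6 → 8). Not NE.
(Withdraw, Moderate, Accommodate): Incumbent can switch to Accommodate (6 → 7). Not NE.
(Withdraw, Moderate, Withdraw): Incumbent can switch to Accommodate (2 → 8). Not NE.
(Withdraw, Passive, Accommodate): Incumbent can switch to Accommodate (6 → 9). Not NE.
(Withdraw, Passive, Withdraw): Incumbent can switch to Accommodate (5 → 8). Not NE.

Pure NE: (Accommodate, Passive, Accommodate)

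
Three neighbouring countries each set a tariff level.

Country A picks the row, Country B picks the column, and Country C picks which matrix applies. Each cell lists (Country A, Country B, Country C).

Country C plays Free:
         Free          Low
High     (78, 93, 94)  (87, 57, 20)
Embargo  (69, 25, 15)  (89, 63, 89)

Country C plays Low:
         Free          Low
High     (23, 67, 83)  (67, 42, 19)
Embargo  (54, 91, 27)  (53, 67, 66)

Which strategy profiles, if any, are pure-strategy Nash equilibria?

The pure Nash equilibria are (High, Free, Free) and (Embargo, Free, Low) and (Embargo, Low, Free).

For each player, find the best response to each opponent profile; mutual best responses are the pure NE.
Country A against (Free, Free): payoffs 78, 69 → best response High.
Country A against (Free, Low): payoffs 23, 54 → best response Embargo.
Country A against (Low, Free): payoffs 87, 89 → best response Embargo.
Country A against (Low, Low): payoffs 67, 53 → best response High.
Country B against (High, Free): payoffs 93, 57 → best response Free.
Country B against (High, Low): payoffs 67, 42 → best response Free.
Country B against (Embargo, Free): payoffs 25, 63 → best response Low.
Country B against (Embargo, Low): payoffs 91, 67 → best response Free.
Country C against (High, Free): payoffs 94, 83 → best response Free.
Country C against (High, Low): payoffs 20, 19 → best response Free.
Country C against (Embargo, Free): payoffs 15, 27 → best response Low.
Country C against (Embargo, Low): payoffs 89, 66 → best response Free.
Mutual best responses: (High, Free, Free); (Embargo, Free, Low); (Embargo, Low, Free).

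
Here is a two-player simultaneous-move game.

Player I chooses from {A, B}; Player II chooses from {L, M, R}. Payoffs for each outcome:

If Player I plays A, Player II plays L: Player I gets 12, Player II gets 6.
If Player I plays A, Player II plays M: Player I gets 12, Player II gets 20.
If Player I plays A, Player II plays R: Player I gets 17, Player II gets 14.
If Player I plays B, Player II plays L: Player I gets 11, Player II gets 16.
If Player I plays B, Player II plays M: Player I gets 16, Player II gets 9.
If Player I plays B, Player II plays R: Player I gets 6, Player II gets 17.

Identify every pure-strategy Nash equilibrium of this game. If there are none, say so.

There is no pure-strategy Nash equilibrium.

Player I against L: payoffs 12, 11 → best response A.
Player I against M: payoffs 12, 16 → best response B.
Player I against R: payoffs 17, 6 → best response A.
Player II against A: payoffs 6, 20, 14 → best response M.
Player II against B: payoffs 16, 9, 17 → best response R.
No profile is a mutual best response for all players.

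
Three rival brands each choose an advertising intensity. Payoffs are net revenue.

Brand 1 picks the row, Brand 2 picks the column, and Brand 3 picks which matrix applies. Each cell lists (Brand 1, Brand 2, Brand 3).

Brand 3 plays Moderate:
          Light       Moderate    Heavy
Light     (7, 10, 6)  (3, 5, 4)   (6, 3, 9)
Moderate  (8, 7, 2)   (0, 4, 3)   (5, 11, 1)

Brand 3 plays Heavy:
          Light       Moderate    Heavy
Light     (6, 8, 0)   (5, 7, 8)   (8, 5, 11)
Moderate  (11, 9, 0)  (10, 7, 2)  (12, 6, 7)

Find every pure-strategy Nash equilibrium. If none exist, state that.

none

Mark each player's best response to every combination of opponents' strategies; a profile where every player is best-responding is a pure Nash equilibrium.
Brand 1 against (Light, Moderate): payoffs 7, 8 → best response Moderate.
Brand 1 against (Light, Heavy): payoffs 6, 11 → best response Moderate.
Brand 1 against (Moderate, Moderate): payoffs 3, 0 → best response Light.
Brand 1 against (Moderate, Heavy): payoffs 5, 10 → best response Moderate.
Brand 1 against (Heavy, Moderate): payoffs 6, 5 → best response Light.
Brand 1 against (Heavy, Heavy): payoffs 8, 12 → best response Moderate.
Brand 2 against (Light, Moderate): payoffs 10, 5, 3 → best response Light.
Brand 2 against (Light, Heavy): payoffs 8, 7, 5 → best response Light.
Brand 2 against (Moderate, Moderate): payoffs 7, 4, 11 → best response Heavy.
Brand 2 against (Moderate, Heavy): payoffs 9, 7, 6 → best response Light.
Brand 3 against (Light, Light): payoffs 6, 0 → best response Moderate.
Brand 3 against (Light, Moderate): payoffs 4, 8 → best response Heavy.
Brand 3 against (Light, Heavy): payoffs 9, 11 → best response Heavy.
Brand 3 against (Moderate, Light): payoffs 2, 0 → best response Moderate.
Brand 3 against (Moderate, Moderate): payoffs 3, 2 → best response Moderate.
Brand 3 against (Moderate, Heavy): payoffs 1, 7 → best response Heavy.
No profile is a mutual best response for all players.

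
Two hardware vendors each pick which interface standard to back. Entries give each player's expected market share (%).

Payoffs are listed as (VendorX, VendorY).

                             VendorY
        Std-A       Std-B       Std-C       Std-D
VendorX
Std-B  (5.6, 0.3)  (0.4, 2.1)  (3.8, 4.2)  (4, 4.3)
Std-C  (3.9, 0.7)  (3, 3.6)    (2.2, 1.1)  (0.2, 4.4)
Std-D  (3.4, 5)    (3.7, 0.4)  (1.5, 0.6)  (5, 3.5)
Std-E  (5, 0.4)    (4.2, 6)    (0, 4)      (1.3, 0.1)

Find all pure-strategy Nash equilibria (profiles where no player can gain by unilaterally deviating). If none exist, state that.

VendorX against Std-A: payoffs 5.6, 3.9, 3.4, 5 → best response Std-B.
VendorX against Std-B: payoffs 0.4, 3, 3.7, 4.2 → best response Std-E.
VendorX against Std-C: payoffs 3.8, 2.2, 1.5, 0 → best response Std-B.
VendorX against Std-D: payoffs 4, 0.2, 5, 1.3 → best response Std-D.
VendorY against Std-B: payoffs 0.3, 2.1, 4.2, 4.3 → best response Std-D.
VendorY against Std-C: payoffs 0.7, 3.6, 1.1, 4.4 → best response Std-D.
VendorY against Std-D: payoffs 5, 0.4, 0.6, 3.5 → best response Std-A.
VendorY against Std-E: payoffs 0.4, 6, 4, 0.1 → best response Std-B.
Mutual best responses: (Std-E, Std-B).

The unique pure-strategy Nash equilibrium is (Std-E, Std-B).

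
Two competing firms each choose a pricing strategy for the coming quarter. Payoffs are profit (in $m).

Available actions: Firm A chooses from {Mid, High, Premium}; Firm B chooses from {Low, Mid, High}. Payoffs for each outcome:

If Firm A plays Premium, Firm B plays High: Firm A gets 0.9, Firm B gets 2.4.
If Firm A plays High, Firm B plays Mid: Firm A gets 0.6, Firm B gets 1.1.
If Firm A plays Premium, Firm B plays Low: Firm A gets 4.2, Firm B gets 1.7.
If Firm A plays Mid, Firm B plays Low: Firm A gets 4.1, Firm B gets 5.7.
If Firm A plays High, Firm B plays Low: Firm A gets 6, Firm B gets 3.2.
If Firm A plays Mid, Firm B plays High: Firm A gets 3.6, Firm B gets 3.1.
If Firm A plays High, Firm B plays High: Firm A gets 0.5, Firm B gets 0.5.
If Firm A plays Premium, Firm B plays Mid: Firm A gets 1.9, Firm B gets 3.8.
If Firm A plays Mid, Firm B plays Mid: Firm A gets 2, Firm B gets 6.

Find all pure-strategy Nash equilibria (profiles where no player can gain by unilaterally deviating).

Firm A against Low: payoffs 4.1, 6, 4.2 → best response High.
Firm A against Mid: payoffs 2, 0.6, 1.9 → best response Mid.
Firm A against High: payoffs 3.6, 0.5, 0.9 → best response Mid.
Firm B against Mid: payoffs 5.7, 6, 3.1 → best response Mid.
Firm B against High: payoffs 3.2, 1.1, 0.5 → best response Low.
Firm B against Premium: payoffs 1.7, 3.8, 2.4 → best response Mid.
Mutual best responses: (Mid, Mid); (High, Low).

Pure-strategy Nash equilibria: (Mid, Mid), (High, Low)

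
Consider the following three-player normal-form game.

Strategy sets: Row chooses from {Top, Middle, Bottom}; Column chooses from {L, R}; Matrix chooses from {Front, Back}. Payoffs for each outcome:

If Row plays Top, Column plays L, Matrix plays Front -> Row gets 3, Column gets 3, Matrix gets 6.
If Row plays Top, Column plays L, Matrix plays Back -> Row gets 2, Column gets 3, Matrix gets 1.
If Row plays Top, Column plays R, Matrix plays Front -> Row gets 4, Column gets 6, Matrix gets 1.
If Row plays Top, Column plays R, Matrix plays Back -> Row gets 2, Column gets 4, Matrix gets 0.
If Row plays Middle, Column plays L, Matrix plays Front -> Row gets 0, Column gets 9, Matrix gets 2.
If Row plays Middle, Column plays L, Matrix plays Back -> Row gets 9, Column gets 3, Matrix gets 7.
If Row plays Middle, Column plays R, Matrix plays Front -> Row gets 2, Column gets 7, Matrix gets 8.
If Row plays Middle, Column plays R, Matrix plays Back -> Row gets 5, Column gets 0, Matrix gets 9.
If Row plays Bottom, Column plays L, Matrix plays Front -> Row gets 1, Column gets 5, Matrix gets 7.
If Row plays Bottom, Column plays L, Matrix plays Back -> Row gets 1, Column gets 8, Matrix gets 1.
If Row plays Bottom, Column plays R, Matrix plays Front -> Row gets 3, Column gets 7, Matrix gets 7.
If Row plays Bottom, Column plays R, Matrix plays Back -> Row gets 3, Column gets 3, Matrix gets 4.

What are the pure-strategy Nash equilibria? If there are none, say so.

For each strategy profile, look for a profitable unilateral deviation.
(Top, L, Front): Column can switch to R (3 → 6). Not NE.
(Top, L, Back): Row can switch to Middle (2 → 9). Not NE.
(Top, R, Front): Row gets 4, best alternative 3; Column gets 6, best alternative 3; Matrix gets 1, best alternative 0. No profitable deviation — NE.
(Top, R, Back): Row can switch to Middle (2 → 5). Not NE.
(Middle, L, Front): Row can switch to Top (0 → 3). Not NE.
(Middle, L, Back): Row gets 9, best alternative 2; Column gets 3, best alternative 0; Matrix gets 7, best alternative 2. No profitable deviation — NE.
(Middle, R, Front): Row can switch to Top (2 → 4). Not NE.
(Middle, R, Back): Column can switch to L (0 → 3). Not NE.
(Bottom, L, Front): Row can switch to Top (1 → 3). Not NE.
(Bottom, L, Back): Row can switch to Top (1 → 2). Not NE.
(Bottom, R, Front): Row can switch to Top (3 → 4). Not NE.
(Bottom, R, Back): Row can switch to Middle (3 → 5). Not NE.

(Top, R, Front), (Middle, L, Back)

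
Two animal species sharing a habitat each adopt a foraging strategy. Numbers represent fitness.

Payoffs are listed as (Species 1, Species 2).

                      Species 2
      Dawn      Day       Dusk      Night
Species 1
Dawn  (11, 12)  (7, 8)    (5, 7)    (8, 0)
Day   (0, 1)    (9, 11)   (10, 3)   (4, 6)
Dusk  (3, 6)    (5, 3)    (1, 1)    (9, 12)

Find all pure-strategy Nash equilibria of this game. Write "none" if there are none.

(Dawn, Dawn); (Day, Day); (Dusk, Night)

Species 1 against Dawn: payoffs 11, 0, 3 → best response Dawn.
Species 1 against Day: payoffs 7, 9, 5 → best response Day.
Species 1 against Dusk: payoffs 5, 10, 1 → best response Day.
Species 1 against Night: payoffs 8, 4, 9 → best response Dusk.
Species 2 against Dawn: payoffs 12, 8, 7, 0 → best response Dawn.
Species 2 against Day: payoffs 1, 11, 3, 6 → best response Day.
Species 2 against Dusk: payoffs 6, 3, 1, 12 → best response Night.
Mutual best responses: (Dawn, Dawn); (Day, Day); (Dusk, Night).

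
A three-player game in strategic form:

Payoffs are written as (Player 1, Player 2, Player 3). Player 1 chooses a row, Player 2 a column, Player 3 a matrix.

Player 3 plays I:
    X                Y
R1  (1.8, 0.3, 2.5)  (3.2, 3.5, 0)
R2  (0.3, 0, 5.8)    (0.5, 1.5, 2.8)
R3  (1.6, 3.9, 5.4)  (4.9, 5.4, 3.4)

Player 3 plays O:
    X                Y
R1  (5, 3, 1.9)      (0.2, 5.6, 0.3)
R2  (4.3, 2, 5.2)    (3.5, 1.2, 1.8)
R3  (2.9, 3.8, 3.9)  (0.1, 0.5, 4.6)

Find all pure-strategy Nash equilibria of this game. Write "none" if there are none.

(R1, X, I): Player 2 can switch to Y (0.3 → 3.5). Not NE.
(R1, X, O): Player 2 can switch to Y (3 → 5.6). Not NE.
(R1, Y, I): Player 1 can switch to R3 (3.2 → 4.9). Not NE.
(R1, Y, O): Player 1 can switch to R2 (0.2 → 3.5). Not NE.
(R2, X, I): Player 1 can switch to R1 (0.3 → 1.8). Not NE.
(R2, X, O): Player 1 can switch to R1 (4.3 → 5). Not NE.
(R2, Y, I): Player 1 can switch to R1 (0.5 → 3.2). Not NE.
(R2, Y, O): Player 2 can switch to X (1.2 → 2). Not NE.
(The remaining 4 profiles each have a profitable deviation by the same check.)

No pure-strategy Nash equilibrium.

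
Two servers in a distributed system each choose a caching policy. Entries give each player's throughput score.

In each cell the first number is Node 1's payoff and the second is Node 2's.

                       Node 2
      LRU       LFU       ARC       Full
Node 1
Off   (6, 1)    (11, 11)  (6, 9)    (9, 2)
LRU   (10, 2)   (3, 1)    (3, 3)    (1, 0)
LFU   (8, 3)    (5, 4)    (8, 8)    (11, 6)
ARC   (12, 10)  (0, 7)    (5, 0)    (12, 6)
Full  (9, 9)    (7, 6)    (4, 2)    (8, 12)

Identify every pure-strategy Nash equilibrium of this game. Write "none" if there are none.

For each player, find the best response to each opponent profile; mutual best responses are the pure NE.
Node 1 against LRU: payoffs 6, 10, 8, 12, 9 → best response ARC.
Node 1 against LFU: payoffs 11, 3, 5, 0, 7 → best response Off.
Node 1 against ARC: payoffs 6, 3, 8, 5, 4 → best response LFU.
Node 1 against Full: payoffs 9, 1, 11, 12, 8 → best response ARC.
Node 2 against Off: payoffs 1, 11, 9, 2 → best response LFU.
Node 2 against LRU: payoffs 2, 1, 3, 0 → best response ARC.
Node 2 against LFU: payoffs 3, 4, 8, 6 → best response ARC.
Node 2 against ARC: payoffs 10, 7, 0, 6 → best response LRU.
Node 2 against Full: payoffs 9, 6, 2, 12 → best response Full.
Mutual best responses: (Off, LFU); (LFU, ARC); (ARC, LRU).

Pure-strategy Nash equilibria: (Off, LFU) and (LFU, ARC) and (ARC, LRU)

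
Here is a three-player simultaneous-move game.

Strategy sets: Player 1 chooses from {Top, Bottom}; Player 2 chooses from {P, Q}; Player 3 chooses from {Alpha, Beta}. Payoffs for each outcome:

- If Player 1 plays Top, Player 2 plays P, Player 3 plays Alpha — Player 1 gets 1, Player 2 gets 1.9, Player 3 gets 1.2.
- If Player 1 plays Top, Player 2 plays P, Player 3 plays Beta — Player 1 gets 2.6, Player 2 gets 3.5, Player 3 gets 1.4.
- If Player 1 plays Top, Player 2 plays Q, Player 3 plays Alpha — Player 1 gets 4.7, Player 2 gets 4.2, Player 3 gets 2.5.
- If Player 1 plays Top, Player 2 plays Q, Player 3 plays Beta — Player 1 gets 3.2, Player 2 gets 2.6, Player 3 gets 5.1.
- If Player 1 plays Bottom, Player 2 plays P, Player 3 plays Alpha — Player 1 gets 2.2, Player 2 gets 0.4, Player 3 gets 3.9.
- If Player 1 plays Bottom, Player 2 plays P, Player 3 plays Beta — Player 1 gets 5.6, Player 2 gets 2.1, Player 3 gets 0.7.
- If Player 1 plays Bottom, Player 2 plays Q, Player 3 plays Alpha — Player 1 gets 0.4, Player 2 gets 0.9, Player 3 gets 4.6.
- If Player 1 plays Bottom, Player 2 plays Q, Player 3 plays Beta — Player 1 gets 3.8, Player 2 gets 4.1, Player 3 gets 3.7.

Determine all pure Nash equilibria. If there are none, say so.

Player 1 against (P, Alpha): payoffs 1, 2.2 → best response Bottom.
Player 1 against (P, Beta): payoffs 2.6, 5.6 → best response Bottom.
Player 1 against (Q, Alpha): payoffs 4.7, 0.4 → best response Top.
Player 1 against (Q, Beta): payoffs 3.2, 3.8 → best response Bottom.
Player 2 against (Top, Alpha): payoffs 1.9, 4.2 → best response Q.
Player 2 against (Top, Beta): payoffs 3.5, 2.6 → best response P.
Player 2 against (Bottom, Alpha): payoffs 0.4, 0.9 → best response Q.
Player 2 against (Bottom, Beta): payoffs 2.1, 4.1 → best response Q.
Player 3 against (Top, P): payoffs 1.2, 1.4 → best response Beta.
Player 3 against (Top, Q): payoffs 2.5, 5.1 → best response Beta.
Player 3 against (Bottom, P): payoffs 3.9, 0.7 → best response Alpha.
Player 3 against (Bottom, Q): payoffs 4.6, 3.7 → best response Alpha.
No profile is a mutual best response for all players.

none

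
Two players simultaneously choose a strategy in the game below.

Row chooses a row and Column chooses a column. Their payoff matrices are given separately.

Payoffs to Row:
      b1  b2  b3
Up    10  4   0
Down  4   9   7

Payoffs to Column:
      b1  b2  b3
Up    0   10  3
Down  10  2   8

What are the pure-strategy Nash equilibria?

No pure-strategy Nash equilibrium.

Row against b1: payoffs 10, 4 → best response Up.
Row against b2: payoffs 4, 9 → best response Down.
Row against b3: payoffs 0, 7 → best response Down.
Column against Up: payoffs 0, 10, 3 → best response b2.
Column against Down: payoffs 10, 2, 8 → best response b1.
No profile is a mutual best response for all players.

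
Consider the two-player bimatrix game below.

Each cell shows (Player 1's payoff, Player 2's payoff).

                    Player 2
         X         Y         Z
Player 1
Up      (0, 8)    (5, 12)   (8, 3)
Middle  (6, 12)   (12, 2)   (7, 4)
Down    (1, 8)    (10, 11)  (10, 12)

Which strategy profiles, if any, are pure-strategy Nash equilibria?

Check each profile: it is a Nash equilibrium iff no player can strictly gain by switching unilaterally.
(Up, X): Player 1 can switch to Middle (0 → 6). Not NE.
(Up, Y): Player 1 can switch to Middle (5 → 12). Not NE.
(Up, Z): Player 1 can switch to Down (8 → 10). Not NE.
(Middle, X): Player 1 gets 6, best alternative 1; Player 2 gets 12, best alternative 4. No profitable deviation — NE.
(Middle, Y): Player 2 can switch to X (2 → 12). Not NE.
(Middle, Z): Player 1 can switch to Up (7 → 8). Not NE.
(Down, X): Player 1 can switch to Middle (1 → 6). Not NE.
(Down, Y): Player 1 can switch to Middle (10 → 12). Not NE.
(Down, Z): Player 1 gets 10, best alternative 8; Player 2 gets 12, best alternative 11. No profitable deviation — NE.

(Middle, X); (Down, Z)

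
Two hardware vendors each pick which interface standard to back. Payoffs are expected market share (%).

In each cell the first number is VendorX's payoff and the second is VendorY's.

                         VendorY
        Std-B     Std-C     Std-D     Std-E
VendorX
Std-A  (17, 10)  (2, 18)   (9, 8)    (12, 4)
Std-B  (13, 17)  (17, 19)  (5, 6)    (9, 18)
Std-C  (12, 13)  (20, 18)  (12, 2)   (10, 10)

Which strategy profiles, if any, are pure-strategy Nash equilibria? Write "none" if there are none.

Pure NE: (Std-C, Std-C)

Mark each player's best response to every combination of opponents' strategies; a profile where every player is best-responding is a pure Nash equilibrium.
VendorX against Std-B: payoffs 17, 13, 12 → best response Std-A.
VendorX against Std-C: payoffs 2, 17, 20 → best response Std-C.
VendorX against Std-D: payoffs 9, 5, 12 → best response Std-C.
VendorX against Std-E: payoffs 12, 9, 10 → best response Std-A.
VendorY against Std-A: payoffs 10, 18, 8, 4 → best response Std-C.
VendorY against Std-B: payoffs 17, 19, 6, 18 → best response Std-C.
VendorY against Std-C: payoffs 13, 18, 2, 10 → best response Std-C.
Mutual best responses: (Std-C, Std-C).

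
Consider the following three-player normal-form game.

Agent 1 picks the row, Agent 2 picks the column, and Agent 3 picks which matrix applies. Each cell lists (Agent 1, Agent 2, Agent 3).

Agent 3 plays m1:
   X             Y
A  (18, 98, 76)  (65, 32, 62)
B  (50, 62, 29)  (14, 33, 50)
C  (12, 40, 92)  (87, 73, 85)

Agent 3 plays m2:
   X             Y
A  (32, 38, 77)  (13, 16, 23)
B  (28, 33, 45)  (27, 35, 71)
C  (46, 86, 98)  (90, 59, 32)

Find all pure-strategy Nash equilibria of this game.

For each player, find the best response to each opponent profile; mutual best responses are the pure NE.
Agent 1 against (X, m1): payoffs 18, 50, 12 → best response B.
Agent 1 against (X, m2): payoffs 32, 28, 46 → best response C.
Agent 1 against (Y, m1): payoffs 65, 14, 87 → best response C.
Agent 1 against (Y, m2): payoffs 13, 27, 90 → best response C.
Agent 2 against (A, m1): payoffs 98, 32 → best response X.
Agent 2 against (A, m2): payoffs 38, 16 → best response X.
Agent 2 against (B, m1): payoffs 62, 33 → best response X.
Agent 2 against (B, m2): payoffs 33, 35 → best response Y.
Agent 2 against (C, m1): payoffs 40, 73 → best response Y.
Agent 2 against (C, m2): payoffs 86, 59 → best response X.
Agent 3 against (A, X): payoffs 76, 77 → best response m2.
Agent 3 against (A, Y): payoffs 62, 23 → best response m1.
Agent 3 against (B, X): payoffs 29, 45 → best response m2.
Agent 3 against (B, Y): payoffs 50, 71 → best response m2.
Agent 3 against (C, X): payoffs 92, 98 → best response m2.
Agent 3 against (C, Y): payoffs 85, 32 → best response m1.
Mutual best responses: (C, X, m2); (C, Y, m1).

(C, X, m2) and (C, Y, m1)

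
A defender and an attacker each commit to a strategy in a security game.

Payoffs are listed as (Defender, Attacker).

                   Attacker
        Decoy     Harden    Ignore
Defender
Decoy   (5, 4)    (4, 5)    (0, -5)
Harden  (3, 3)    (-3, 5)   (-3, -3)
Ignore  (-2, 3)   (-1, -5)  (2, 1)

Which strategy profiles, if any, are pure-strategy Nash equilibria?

(Decoy, Decoy): Attacker can switch to Harden (4 → 5). Not NE.
(Decoy, Harden): Defender gets 4, best alternative -1; Attacker gets 5, best alternative 4. No profitable deviation — NE.
(Decoy, Ignore): Defender can switch to Ignore (0 → 2). Not NE.
(Harden, Decoy): Defender can switch to Decoy (3 → 5). Not NE.
(Harden, Harden): Defender can switch to Decoy (-3 → 4). Not NE.
(Harden, Ignore): Defender can switch to Decoy (-3 → 0). Not NE.
(Ignore, Decoy): Defender can switch to Decoy (-2 → 5). Not NE.
(Ignore, Harden): Defender can switch to Decoy (-1 → 4). Not NE.
(Ignore, Ignore): Attacker can switch to Decoy (1 → 3). Not NE.

The unique pure-strategy Nash equilibrium is (Decoy, Harden).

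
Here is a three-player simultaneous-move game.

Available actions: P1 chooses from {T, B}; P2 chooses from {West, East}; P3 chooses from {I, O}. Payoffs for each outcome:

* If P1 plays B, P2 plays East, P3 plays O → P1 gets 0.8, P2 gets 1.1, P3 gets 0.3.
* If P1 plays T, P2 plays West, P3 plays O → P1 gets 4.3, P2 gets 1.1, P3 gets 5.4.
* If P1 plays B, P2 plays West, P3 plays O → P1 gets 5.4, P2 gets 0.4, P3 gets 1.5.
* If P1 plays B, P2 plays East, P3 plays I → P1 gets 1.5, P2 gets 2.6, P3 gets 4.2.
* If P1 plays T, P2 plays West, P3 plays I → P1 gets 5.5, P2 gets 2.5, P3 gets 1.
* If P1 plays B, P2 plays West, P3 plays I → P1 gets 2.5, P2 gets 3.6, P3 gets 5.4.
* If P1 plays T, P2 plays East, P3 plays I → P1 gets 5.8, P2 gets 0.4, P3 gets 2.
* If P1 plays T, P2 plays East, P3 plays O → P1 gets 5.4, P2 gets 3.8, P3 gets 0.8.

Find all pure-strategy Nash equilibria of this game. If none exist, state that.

P1 against (West, I): payoffs 5.5, 2.5 → best response T.
P1 against (West, O): payoffs 4.3, 5.4 → best response B.
P1 against (East, I): payoffs 5.8, 1.5 → best response T.
P1 against (East, O): payoffs 5.4, 0.8 → best response T.
P2 against (T, I): payoffs 2.5, 0.4 → best response West.
P2 against (T, O): payoffs 1.1, 3.8 → best response East.
P2 against (B, I): payoffs 3.6, 2.6 → best response West.
P2 against (B, O): payoffs 0.4, 1.1 → best response East.
P3 against (T, West): payoffs 1, 5.4 → best response O.
P3 against (T, East): payoffs 2, 0.8 → best response I.
P3 against (B, West): payoffs 5.4, 1.5 → best response I.
P3 against (B, East): payoffs 4.2, 0.3 → best response I.
No profile is a mutual best response for all players.

This game has no pure Nash equilibrium.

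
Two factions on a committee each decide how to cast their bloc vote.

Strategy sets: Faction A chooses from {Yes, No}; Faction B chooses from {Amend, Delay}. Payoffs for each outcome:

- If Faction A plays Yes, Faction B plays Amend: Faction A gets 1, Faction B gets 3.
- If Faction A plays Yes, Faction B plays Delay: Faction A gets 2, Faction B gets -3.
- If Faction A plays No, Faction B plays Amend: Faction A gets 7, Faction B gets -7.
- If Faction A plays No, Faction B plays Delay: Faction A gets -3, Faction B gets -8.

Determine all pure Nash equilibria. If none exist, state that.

For each strategy profile, look for a profitable unilateral deviation.
(Yes, Amend): Faction A can switch to No (1 → 7). Not NE.
(Yes, Delay): Faction B can switch to Amend (-3 → 3). Not NE.
(No, Amend): Faction A gets 7, best alternative 1; Faction B gets -7, best alternative -8. No profitable deviation — NE.
(No, Delay): Faction A can switch to Yes (-3 → 2). Not NE.

The unique pure-strategy Nash equilibrium is (No, Amend).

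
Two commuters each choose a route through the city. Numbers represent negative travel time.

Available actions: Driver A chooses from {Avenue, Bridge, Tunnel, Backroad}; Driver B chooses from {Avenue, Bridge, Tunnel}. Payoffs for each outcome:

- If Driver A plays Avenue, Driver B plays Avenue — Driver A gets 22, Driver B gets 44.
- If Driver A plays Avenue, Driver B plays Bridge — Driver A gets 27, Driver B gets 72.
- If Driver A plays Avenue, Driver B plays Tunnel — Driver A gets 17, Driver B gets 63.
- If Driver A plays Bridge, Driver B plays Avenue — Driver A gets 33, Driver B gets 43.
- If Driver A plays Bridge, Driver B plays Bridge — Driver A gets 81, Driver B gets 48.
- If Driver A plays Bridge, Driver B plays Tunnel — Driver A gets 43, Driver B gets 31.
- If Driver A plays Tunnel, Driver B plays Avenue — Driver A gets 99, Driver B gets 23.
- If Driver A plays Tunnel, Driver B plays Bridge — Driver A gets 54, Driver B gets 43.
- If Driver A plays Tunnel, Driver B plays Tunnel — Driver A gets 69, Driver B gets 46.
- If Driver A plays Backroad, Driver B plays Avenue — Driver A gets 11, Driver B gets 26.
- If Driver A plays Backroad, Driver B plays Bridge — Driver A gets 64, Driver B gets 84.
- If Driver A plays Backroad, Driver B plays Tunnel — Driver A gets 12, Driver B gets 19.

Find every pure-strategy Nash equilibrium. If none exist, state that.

Pure-strategy Nash equilibria: (Bridge, Bridge), (Tunnel, Tunnel)

Check each profile: it is a Nash equilibrium iff no player can strictly gain by switching unilaterally.
(Avenue, Avenue): Driver A can switch to Bridge (22 → 33). Not NE.
(Avenue, Bridge): Driver A can switch to Bridge (27 → 81). Not NE.
(Avenue, Tunnel): Driver A can switch to Bridge (17 → 43). Not NE.
(Bridge, Avenue): Driver A can switch to Tunnel (33 → 99). Not NE.
(Bridge, Bridge): Driver A gets 81, best alternative 64; Driver B gets 48, best alternative 43. No profitable deviation — NE.
(Bridge, Tunnel): Driver A can switch to Tunnel (43 → 69). Not NE.
(Tunnel, Avenue): Driver B can switch to Bridge (23 → 43). Not NE.
(Tunnel, Bridge): Driver A can switch to Bridge (54 → 81). Not NE.
(Tunnel, Tunnel): Driver A gets 69, best alternative 43; Driver B gets 46, best alternative 43. No profitable deviation — NE.
(Backroad, Avenue): Driver A can switch to Avenue (11 → 22). Not NE.
(Backroad, Bridge): Driver A can switch to Bridge (64 → 81). Not NE.
(Backroad, Tunnel): Driver A can switch to Avenue (12 → 17). Not NE.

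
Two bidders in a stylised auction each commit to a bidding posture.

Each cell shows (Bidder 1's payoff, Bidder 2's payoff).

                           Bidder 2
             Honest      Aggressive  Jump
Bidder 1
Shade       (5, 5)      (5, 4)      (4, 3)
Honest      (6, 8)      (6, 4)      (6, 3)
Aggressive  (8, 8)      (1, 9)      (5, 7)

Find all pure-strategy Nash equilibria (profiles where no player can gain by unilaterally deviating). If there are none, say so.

No pure-strategy Nash equilibrium.

Mark each player's best response to every combination of opponents' strategies; a profile where every player is best-responding is a pure Nash equilibrium.
Bidder 1 against Honest: payoffs 5, 6, 8 → best response Aggressive.
Bidder 1 against Aggressive: payoffs 5, 6, 1 → best response Honest.
Bidder 1 against Jump: payoffs 4, 6, 5 → best response Honest.
Bidder 2 against Shade: payoffs 5, 4, 3 → best response Honest.
Bidder 2 against Honest: payoffs 8, 4, 3 → best response Honest.
Bidder 2 against Aggressive: payoffs 8, 9, 7 → best response Aggressive.
No profile is a mutual best response for all players.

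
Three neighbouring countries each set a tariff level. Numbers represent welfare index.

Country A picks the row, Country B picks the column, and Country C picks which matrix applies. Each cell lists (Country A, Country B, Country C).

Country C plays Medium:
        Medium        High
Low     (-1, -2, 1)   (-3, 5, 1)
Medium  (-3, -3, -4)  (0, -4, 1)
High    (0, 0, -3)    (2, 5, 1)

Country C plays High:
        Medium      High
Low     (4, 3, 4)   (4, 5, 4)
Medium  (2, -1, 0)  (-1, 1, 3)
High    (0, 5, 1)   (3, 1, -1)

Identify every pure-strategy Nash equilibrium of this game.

(Low, High, High) and (High, High, Medium)

(Low, Medium, Medium): Country A can switch to High (-1 → 0). Not NE.
(Low, Medium, High): Country B can switch to High (3 → 5). Not NE.
(Low, High, Medium): Country A can switch to Medium (-3 → 0). Not NE.
(Low, High, High): Country A gets 4, best alternative 3; Country B gets 5, best alternative 3; Country C gets 4, best alternative 1. No profitable deviation — NE.
(Medium, Medium, Medium): Country A can switch to Low (-3 → -1). Not NE.
(Medium, Medium, High): Country A can switch to Low (2 → 4). Not NE.
(Medium, High, Medium): Country A can switch to High (0 → 2). Not NE.
(Medium, High, High): Country A can switch to Low (-1 → 4). Not NE.
(High, Medium, Medium): Country B can switch to High (0 → 5). Not NE.
(High, Medium, High): Country A can switch to Low (0 → 4). Not NE.
(High, High, Medium): Country A gets 2, best alternative 0; Country B gets 5, best alternative 0; Country C gets 1, best alternative -1. No profitable deviation — NE.
(High, High, High): Country A can switch to Low (3 → 4). Not NE.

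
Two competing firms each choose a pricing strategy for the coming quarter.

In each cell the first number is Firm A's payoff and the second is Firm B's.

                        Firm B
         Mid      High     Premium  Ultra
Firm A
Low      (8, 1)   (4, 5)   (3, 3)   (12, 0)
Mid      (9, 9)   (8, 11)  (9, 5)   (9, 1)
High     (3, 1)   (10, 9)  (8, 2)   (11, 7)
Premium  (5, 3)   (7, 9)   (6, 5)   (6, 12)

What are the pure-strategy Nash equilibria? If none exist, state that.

Mark each player's best response to every combination of opponents' strategies; a profile where every player is best-responding is a pure Nash equilibrium.
Firm A against Mid: payoffs 8, 9, 3, 5 → best response Mid.
Firm A against High: payoffs 4, 8, 10, 7 → best response High.
Firm A against Premium: payoffs 3, 9, 8, 6 → best response Mid.
Firm A against Ultra: payoffs 12, 9, 11, 6 → best response Low.
Firm B against Low: payoffs 1, 5, 3, 0 → best response High.
Firm B against Mid: payoffs 9, 11, 5, 1 → best response High.
Firm B against High: payoffs 1, 9, 2, 7 → best response High.
Firm B against Premium: payoffs 3, 9, 5, 12 → best response Ultra.
Mutual best responses: (High, High).

(High, High)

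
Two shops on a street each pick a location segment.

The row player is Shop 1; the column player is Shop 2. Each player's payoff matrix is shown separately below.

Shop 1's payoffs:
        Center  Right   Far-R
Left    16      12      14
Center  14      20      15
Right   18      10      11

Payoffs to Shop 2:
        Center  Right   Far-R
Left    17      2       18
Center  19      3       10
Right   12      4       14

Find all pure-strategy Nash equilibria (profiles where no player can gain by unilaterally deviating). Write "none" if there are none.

(Left, Center): Shop 1 can switch to Right (16 → 18). Not NE.
(Left, Right): Shop 1 can switch to Center (12 → 20). Not NE.
(Left, Far-R): Shop 1 can switch to Center (14 → 15). Not NE.
(Center, Center): Shop 1 can switch to Left (14 → 16). Not NE.
(Center, Right): Shop 2 can switch to Center (3 → 19). Not NE.
(Center, Far-R): Shop 2 can switch to Center (10 → 19). Not NE.
(Right, Center): Shop 2 can switch to Far-R (12 → 14). Not NE.
(Right, Right): Shop 1 can switch to Left (10 → 12). Not NE.
(The remaining 1 profile has a profitable deviation by the same check.)

There is no pure-strategy Nash equilibrium.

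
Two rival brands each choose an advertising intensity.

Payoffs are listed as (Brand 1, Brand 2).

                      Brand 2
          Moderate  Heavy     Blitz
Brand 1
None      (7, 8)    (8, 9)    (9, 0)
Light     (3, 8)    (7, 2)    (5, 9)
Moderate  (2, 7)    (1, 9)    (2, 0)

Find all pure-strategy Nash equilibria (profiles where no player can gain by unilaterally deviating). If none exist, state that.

(None, Heavy)

Brand 1 against Moderate: payoffs 7, 3, 2 → best response None.
Brand 1 against Heavy: payoffs 8, 7, 1 → best response None.
Brand 1 against Blitz: payoffs 9, 5, 2 → best response None.
Brand 2 against None: payoffs 8, 9, 0 → best response Heavy.
Brand 2 against Light: payoffs 8, 2, 9 → best response Blitz.
Brand 2 against Moderate: payoffs 7, 9, 0 → best response Heavy.
Mutual best responses: (None, Heavy).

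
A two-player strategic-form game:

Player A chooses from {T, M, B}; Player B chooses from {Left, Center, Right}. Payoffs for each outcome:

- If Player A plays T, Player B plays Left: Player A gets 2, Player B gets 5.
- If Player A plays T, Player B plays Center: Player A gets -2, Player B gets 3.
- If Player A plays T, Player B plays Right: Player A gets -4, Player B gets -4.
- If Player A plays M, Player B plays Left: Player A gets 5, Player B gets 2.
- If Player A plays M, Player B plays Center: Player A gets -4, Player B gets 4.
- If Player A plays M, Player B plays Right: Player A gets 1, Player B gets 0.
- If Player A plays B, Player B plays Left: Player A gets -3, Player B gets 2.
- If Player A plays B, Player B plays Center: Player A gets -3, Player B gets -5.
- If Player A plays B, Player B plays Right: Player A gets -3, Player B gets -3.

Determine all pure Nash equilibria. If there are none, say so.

none

(T, Left): Player A can switch to M (2 → 5). Not NE.
(T, Center): Player B can switch to Left (3 → 5). Not NE.
(T, Right): Player A can switch to M (-4 → 1). Not NE.
(M, Left): Player B can switch to Center (2 → 4). Not NE.
(M, Center): Player A can switch to T (-4 → -2). Not NE.
(M, Right): Player B can switch to Left (0 → 2). Not NE.
(B, Left): Player A can switch to T (-3 → 2). Not NE.
(B, Center): Player A can switch to T (-3 → -2). Not NE.
(The remaining 1 profile has a profitable deviation by the same check.)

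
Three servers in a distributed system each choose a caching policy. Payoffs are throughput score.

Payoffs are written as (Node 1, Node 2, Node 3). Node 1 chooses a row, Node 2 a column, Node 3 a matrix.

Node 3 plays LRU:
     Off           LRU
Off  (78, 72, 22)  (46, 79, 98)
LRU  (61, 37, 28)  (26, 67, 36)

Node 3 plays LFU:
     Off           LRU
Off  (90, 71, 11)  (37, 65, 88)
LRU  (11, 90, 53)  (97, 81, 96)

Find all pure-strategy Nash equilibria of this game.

(Off, LRU, LRU)

Node 1 against (Off, LRU): payoffs 78, 61 → best response Off.
Node 1 against (Off, LFU): payoffs 90, 11 → best response Off.
Node 1 against (LRU, LRU): payoffs 46, 26 → best response Off.
Node 1 against (LRU, LFU): payoffs 37, 97 → best response LRU.
Node 2 against (Off, LRU): payoffs 72, 79 → best response LRU.
Node 2 against (Off, LFU): payoffs 71, 65 → best response Off.
Node 2 against (LRU, LRU): payoffs 37, 67 → best response LRU.
Node 2 against (LRU, LFU): payoffs 90, 81 → best response Off.
Node 3 against (Off, Off): payoffs 22, 11 → best response LRU.
Node 3 against (Off, LRU): payoffs 98, 88 → best response LRU.
Node 3 against (LRU, Off): payoffs 28, 53 → best response LFU.
Node 3 against (LRU, LRU): payoffs 36, 96 → best response LFU.
Mutual best responses: (Off, LRU, LRU).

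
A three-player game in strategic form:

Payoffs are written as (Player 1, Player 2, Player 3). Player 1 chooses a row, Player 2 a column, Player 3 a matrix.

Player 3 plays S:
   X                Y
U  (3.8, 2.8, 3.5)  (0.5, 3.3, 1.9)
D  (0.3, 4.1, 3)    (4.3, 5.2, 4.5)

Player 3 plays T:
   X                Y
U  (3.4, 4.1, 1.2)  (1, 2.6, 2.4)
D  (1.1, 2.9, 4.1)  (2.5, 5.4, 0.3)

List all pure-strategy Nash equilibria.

Player 1 against (X, S): payoffs 3.8, 0.3 → best response U.
Player 1 against (X, T): payoffs 3.4, 1.1 → best response U.
Player 1 against (Y, S): payoffs 0.5, 4.3 → best response D.
Player 1 against (Y, T): payoffs 1, 2.5 → best response D.
Player 2 against (U, S): payoffs 2.8, 3.3 → best response Y.
Player 2 against (U, T): payoffs 4.1, 2.6 → best response X.
Player 2 against (D, S): payoffs 4.1, 5.2 → best response Y.
Player 2 against (D, T): payoffs 2.9, 5.4 → best response Y.
Player 3 against (U, X): payoffs 3.5, 1.2 → best response S.
Player 3 against (U, Y): payoffs 1.9, 2.4 → best response T.
Player 3 against (D, X): payoffs 3, 4.1 → best response T.
Player 3 against (D, Y): payoffs 4.5, 0.3 → best response S.
Mutual best responses: (D, Y, S).

Pure NE: (D, Y, S)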